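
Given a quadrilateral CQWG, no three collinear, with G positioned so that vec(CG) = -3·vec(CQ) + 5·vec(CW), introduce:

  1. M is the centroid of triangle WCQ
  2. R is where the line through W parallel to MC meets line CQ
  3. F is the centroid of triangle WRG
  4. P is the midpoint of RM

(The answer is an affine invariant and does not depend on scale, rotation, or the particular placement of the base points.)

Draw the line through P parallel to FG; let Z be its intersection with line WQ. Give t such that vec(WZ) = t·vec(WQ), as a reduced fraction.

Work in coordinates with C = (0, 0), Q = (1, 0), W = (0, 1), G = (-3, 5).
1. M is the centroid of triangle WCQ ⇒ M = (1/3, 1/3)
2. R is where the line through W parallel to MC meets line CQ ⇒ R = (-1, 0)
3. F is the centroid of triangle WRG ⇒ F = (-4/3, 2)
4. P is the midpoint of RM ⇒ P = (-1/3, 1/6)
through P parallel to FG: direction (-5/3, 3); meets WQ at Z = (-43/24, 67/24)
Z = W + t·(Q−W) with t = -43/24

t = -43/24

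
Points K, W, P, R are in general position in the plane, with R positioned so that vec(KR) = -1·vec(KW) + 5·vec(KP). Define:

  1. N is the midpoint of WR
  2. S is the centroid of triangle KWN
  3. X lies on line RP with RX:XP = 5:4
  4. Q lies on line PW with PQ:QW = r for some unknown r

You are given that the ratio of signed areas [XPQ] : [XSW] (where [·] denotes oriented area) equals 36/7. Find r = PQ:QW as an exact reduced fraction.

r = -5/3

Set K = (0, 0), W = (1, 0), P = (0, 1), R = (-1, 5); any affine frame gives the same invariant.
1. N is the midpoint of WR ⇒ N = (0, 5/2)
2. S is the centroid of triangle KWN ⇒ S = (1/3, 5/6)
3. X lies on line RP with RX:XP = 5:4 ⇒ X = (-4/9, 25/9)
4. With PQ:QW = r, write λ = r/(r+1) so Q = P + λ·(W−P); Q is affine-linear in λ
Every point depending on Q is an affine combination of Q and λ-independent points, so each such coordinate is linear in λ; the λ² term in each signed area is a multiple of (W−P)×(W−P) = 0, so 2·[XPQ] and 2·[XSW] are each linear in λ. Evaluating at λ=0 and λ=1:
  2·[XPQ] = 4/3·λ,   2·[XSW] = 35/54
So [XPQ]:[XSW] = (4/3·λ) / (35/54). Setting this equal to 36/7:
  4/3·λ = 36/7·(35/54)  ⇒  λ = 5/2
Then r = λ/(1−λ) = (5/2)/(-3/2) = -5/3. Check: with r = -5/3, Q = (5/2, -3/2) and [XPQ]:[XSW] = 36/7 as required.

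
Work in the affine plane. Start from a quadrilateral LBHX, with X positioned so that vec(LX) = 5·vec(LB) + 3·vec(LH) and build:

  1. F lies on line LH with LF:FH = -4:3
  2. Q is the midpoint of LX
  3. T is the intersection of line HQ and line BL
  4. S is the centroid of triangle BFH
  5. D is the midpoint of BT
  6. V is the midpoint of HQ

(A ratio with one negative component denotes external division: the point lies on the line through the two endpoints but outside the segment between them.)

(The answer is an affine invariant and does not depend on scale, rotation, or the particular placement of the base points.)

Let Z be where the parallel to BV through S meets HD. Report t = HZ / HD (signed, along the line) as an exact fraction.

Assign L = (0, 0), B = (1, 0), H = (0, 1), X = (5, 3) — the answer is frame-independent, so this choice is without loss of generality.
1. F lies on line LH with LF:FH = -4:3 ⇒ F = (0, 4)
2. Q is the midpoint of LX ⇒ Q = (5/2, 3/2)
3. T is the intersection of line HQ and line BL ⇒ T = (-5, 0)
4. S is the centroid of triangle BFH ⇒ S = (1/3, 5/3)
5. D is the midpoint of BT ⇒ D = (-2, 0)
6. V is the midpoint of HQ ⇒ V = (5/4, 5/4)
through S parallel to BV: direction (1/4, 5/4); meets HD at Z = (2/9, 10/9)
Z = H + t·(D−H) with t = -1/9

t = -1/9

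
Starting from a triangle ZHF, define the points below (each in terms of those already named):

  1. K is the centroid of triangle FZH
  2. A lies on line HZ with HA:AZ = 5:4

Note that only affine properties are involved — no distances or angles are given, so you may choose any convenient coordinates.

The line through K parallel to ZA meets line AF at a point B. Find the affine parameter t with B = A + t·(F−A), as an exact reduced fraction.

Set Z = (0, 0), H = (1, 0), F = (0, 1); any affine frame gives the same invariant.
1. K is the centroid of triangle FZH ⇒ K = (1/3, 1/3)
2. A lies on line HZ with HA:AZ = 5:4 ⇒ A = (4/9, 0)
through K parallel to ZA: direction (4/9, 0); meets AF at B = (8/27, 1/3)
B = A + t·(F−A) with t = 1/3

t = 1/3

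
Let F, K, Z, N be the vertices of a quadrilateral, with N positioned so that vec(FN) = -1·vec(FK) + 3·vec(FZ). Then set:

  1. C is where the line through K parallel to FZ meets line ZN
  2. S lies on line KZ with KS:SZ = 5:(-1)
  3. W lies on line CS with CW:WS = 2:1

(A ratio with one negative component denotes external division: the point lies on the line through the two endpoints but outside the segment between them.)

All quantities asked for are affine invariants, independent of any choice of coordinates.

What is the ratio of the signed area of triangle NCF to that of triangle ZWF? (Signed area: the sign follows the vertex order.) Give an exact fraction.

[NCF]:[ZWF] = 12

Work in coordinates with F = (0, 0), K = (1, 0), Z = (0, 1), N = (-1, 3).
1. C is where the line through K parallel to FZ meets line ZN ⇒ C = (1, -1)
2. S lies on line KZ with KS:SZ = 5:(-1) ⇒ S = (-1/4, 5/4)
3. W lies on line CS with CW:WS = 2:1 ⇒ W = (1/6, 1/2)
2·[NCF] = -2, 2·[ZWF] = -1/6
[NCF]:[ZWF] = -2:-1/6 = 12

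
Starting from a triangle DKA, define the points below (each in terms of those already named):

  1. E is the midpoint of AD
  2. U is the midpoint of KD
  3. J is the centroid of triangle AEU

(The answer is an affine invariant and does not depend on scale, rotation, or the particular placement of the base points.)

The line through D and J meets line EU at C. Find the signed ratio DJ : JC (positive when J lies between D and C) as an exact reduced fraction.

DJ:JC = -4

Assign D = (0, 0), K = (1, 0), A = (0, 1) — the answer is frame-independent, so this choice is without loss of generality.
1. E is the midpoint of AD ⇒ E = (0, 1/2)
2. U is the midpoint of KD ⇒ U = (1/2, 0)
3. J is the centroid of triangle AEU ⇒ J = (1/6, 1/2)
line DJ meets EU at C = (1/8, 3/8)
J = D + t·(C−D) with t = 4/3, so DJ:JC = 4/3:-1/3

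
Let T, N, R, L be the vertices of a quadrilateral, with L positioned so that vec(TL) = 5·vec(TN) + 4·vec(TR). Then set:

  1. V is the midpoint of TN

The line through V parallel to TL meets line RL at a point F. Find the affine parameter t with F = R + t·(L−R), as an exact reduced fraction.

t = 7/5

Set T = (0, 0), N = (1, 0), R = (0, 1), L = (5, 4); any affine frame gives the same invariant.
1. V is the midpoint of TN ⇒ V = (1/2, 0)
through V parallel to TL: direction (5, 4); meets RL at F = (7, 26/5)
F = R + t·(L−R) with t = 7/5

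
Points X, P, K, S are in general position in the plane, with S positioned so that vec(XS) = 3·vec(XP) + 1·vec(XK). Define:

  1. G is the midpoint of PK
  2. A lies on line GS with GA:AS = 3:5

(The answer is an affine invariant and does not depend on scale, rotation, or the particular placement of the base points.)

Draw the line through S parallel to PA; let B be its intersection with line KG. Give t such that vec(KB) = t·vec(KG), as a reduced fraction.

Assign X = (0, 0), P = (1, 0), K = (0, 1), S = (3, 1) — the answer is frame-independent, so this choice is without loss of generality.
1. G is the midpoint of PK ⇒ G = (1/2, 1/2)
2. A lies on line GS with GA:AS = 3:5 ⇒ A = (23/16, 11/16)
through S parallel to PA: direction (7/16, 11/16); meets KG at B = (11/6, -5/6)
B = K + t·(G−K) with t = 11/3

t = 11/3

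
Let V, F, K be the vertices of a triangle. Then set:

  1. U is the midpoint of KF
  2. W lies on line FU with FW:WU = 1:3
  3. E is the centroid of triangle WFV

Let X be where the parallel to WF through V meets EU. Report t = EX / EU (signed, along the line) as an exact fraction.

t = -2

Assign V = (0, 0), F = (1, 0), K = (0, 1) — the answer is frame-independent, so this choice is without loss of generality.
1. U is the midpoint of KF ⇒ U = (1/2, 1/2)
2. W lies on line FU with FW:WU = 1:3 ⇒ W = (7/8, 1/8)
3. E is the centroid of triangle WFV ⇒ E = (5/8, 1/24)
through V parallel to WF: direction (1/8, -1/8); meets EU at X = (7/8, -7/8)
X = E + t·(U−E) with t = -2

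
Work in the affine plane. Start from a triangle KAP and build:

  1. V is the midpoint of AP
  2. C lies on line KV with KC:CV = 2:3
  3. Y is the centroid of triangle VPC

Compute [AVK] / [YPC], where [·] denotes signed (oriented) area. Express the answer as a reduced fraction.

[AVK]:[YPC] = 5

Work in coordinates with K = (0, 0), A = (1, 0), P = (0, 1).
1. V is the midpoint of AP ⇒ V = (1/2, 1/2)
2. C lies on line KV with KC:CV = 2:3 ⇒ C = (1/5, 1/5)
3. Y is the centroid of triangle VPC ⇒ Y = (7/30, 17/30)
2·[AVK] = 1/2, 2·[YPC] = 1/10
[AVK]:[YPC] = 1/2:1/10 = 5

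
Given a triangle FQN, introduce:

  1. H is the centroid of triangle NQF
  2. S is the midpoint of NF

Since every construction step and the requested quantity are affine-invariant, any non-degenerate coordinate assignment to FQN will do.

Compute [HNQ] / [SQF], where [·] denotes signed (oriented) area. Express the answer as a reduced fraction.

[HNQ]:[SQF] = 2/3

Set F = (0, 0), Q = (1, 0), N = (0, 1); any affine frame gives the same invariant.
1. H is the centroid of triangle NQF ⇒ H = (1/3, 1/3)
2. S is the midpoint of NF ⇒ S = (0, 1/2)
2·[HNQ] = -1/3, 2·[SQF] = -1/2
[HNQ]:[SQF] = -1/3:-1/2 = 2/3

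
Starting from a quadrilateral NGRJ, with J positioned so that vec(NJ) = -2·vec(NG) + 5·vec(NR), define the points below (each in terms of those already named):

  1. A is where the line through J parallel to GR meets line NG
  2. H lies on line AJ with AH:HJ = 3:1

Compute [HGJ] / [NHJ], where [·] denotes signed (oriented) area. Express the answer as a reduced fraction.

[HGJ]:[NHJ] = -2/3

Set N = (0, 0), G = (1, 0), R = (0, 1), J = (-2, 5); any affine frame gives the same invariant.
1. A is where the line through J parallel to GR meets line NG ⇒ A = (3, 0)
2. H lies on line AJ with AH:HJ = 3:1 ⇒ H = (-3/4, 15/4)
2·[HGJ] = -5/2, 2·[NHJ] = 15/4
[HGJ]:[NHJ] = -5/2:15/4 = -2/3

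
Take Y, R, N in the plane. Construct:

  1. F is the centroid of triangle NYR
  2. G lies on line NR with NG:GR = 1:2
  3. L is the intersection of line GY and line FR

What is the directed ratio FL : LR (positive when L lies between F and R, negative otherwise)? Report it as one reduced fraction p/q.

Assign Y = (0, 0), R = (1, 0), N = (0, 1) — the answer is frame-independent, so this choice is without loss of generality.
1. F is the centroid of triangle NYR ⇒ F = (1/3, 1/3)
2. G lies on line NR with NG:GR = 1:2 ⇒ G = (1/3, 2/3)
3. L is the intersection of line GY and line FR ⇒ L = (1/5, 2/5)
L = F + t·(R−F) with t = -1/5, so FL:LR = t:(1−t) = -1/5:6/5

FL:LR = -1/6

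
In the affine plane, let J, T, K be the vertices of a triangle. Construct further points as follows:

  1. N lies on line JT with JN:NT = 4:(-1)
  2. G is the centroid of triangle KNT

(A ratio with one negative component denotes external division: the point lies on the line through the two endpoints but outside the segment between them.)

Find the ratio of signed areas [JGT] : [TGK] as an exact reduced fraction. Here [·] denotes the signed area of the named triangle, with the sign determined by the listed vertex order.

Choose coordinates J = (0, 0), T = (1, 0), K = (0, 1).
1. N lies on line JT with JN:NT = 4:(-1) ⇒ N = (4/3, 0)
2. G is the centroid of triangle KNT ⇒ G = (7/9, 1/3)
2·[JGT] = -1/3, 2·[TGK] = 1/9
[JGT]:[TGK] = -1/3:1/9 = -3

[JGT]:[TGK] = -3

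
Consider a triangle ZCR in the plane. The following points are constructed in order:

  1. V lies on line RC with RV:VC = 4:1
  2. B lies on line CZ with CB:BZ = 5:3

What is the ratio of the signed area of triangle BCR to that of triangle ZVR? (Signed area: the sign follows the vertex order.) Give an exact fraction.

Assign Z = (0, 0), C = (1, 0), R = (0, 1) — the answer is frame-independent, so this choice is without loss of generality.
1. V lies on line RC with RV:VC = 4:1 ⇒ V = (4/5, 1/5)
2. B lies on line CZ with CB:BZ = 5:3 ⇒ B = (3/8, 0)
2·[BCR] = 5/8, 2·[ZVR] = 4/5
[BCR]:[ZVR] = 5/8:4/5 = 25/32

[BCR]:[ZVR] = 25/32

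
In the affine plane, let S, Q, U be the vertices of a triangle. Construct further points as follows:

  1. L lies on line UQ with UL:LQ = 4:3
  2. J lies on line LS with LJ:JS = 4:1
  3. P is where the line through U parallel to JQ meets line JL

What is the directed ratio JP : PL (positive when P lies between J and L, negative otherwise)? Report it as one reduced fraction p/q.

JP:PL = -7/4

Choose coordinates S = (0, 0), Q = (1, 0), U = (0, 1).
1. L lies on line UQ with UL:LQ = 4:3 ⇒ L = (4/7, 3/7)
2. J lies on line LS with LJ:JS = 4:1 ⇒ J = (4/35, 3/35)
3. P is where the line through U parallel to JQ meets line JL ⇒ P = (124/105, 31/35)
P = J + t·(L−J) with t = 7/3, so JP:PL = t:(1−t) = 7/3:-4/3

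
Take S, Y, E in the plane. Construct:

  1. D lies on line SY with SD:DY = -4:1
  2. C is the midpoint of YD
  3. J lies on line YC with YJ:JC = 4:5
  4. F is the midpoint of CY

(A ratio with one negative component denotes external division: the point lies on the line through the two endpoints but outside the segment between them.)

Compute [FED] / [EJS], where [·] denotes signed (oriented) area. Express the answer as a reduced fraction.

[FED]:[EJS] = 27/116

Set S = (0, 0), Y = (1, 0), E = (0, 1); any affine frame gives the same invariant.
1. D lies on line SY with SD:DY = -4:1 ⇒ D = (4/3, 0)
2. C is the midpoint of YD ⇒ C = (7/6, 0)
3. J lies on line YC with YJ:JC = 4:5 ⇒ J = (29/27, 0)
4. F is the midpoint of CY ⇒ F = (13/12, 0)
2·[FED] = -1/4, 2·[EJS] = -29/27
[FED]:[EJS] = -1/4:-29/27 = 27/116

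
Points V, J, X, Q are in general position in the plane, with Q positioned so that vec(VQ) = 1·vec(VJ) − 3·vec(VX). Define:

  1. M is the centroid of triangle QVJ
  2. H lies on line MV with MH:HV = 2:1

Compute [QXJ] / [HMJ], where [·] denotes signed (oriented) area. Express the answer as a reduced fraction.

Set V = (0, 0), J = (1, 0), X = (0, 1), Q = (1, -3); any affine frame gives the same invariant.
1. M is the centroid of triangle QVJ ⇒ M = (2/3, -1)
2. H lies on line MV with MH:HV = 2:1 ⇒ H = (2/9, -1/3)
2·[QXJ] = -3, 2·[HMJ] = 2/3
[QXJ]:[HMJ] = -3:2/3 = -9/2

[QXJ]:[HMJ] = -9/2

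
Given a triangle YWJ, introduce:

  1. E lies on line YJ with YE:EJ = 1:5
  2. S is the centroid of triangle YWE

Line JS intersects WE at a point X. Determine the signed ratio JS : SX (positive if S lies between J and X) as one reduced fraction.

Set Y = (0, 0), W = (1, 0), J = (0, 1); any affine frame gives the same invariant.
1. E lies on line YJ with YE:EJ = 1:5 ⇒ E = (0, 1/6)
2. S is the centroid of triangle YWE ⇒ S = (1/3, 1/18)
line JS meets WE at X = (5/16, 11/96)
S = J + t·(X−J) with t = 16/15, so JS:SX = 16/15:-1/15

JS:SX = -16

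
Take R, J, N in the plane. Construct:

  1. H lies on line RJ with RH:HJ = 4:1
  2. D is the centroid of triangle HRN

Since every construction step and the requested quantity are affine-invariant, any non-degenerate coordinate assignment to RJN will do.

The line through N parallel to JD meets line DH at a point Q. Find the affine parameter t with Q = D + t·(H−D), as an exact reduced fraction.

Assign R = (0, 0), J = (1, 0), N = (0, 1) — the answer is frame-independent, so this choice is without loss of generality.
1. H lies on line RJ with RH:HJ = 4:1 ⇒ H = (4/5, 0)
2. D is the centroid of triangle HRN ⇒ D = (4/15, 1/3)
through N parallel to JD: direction (-11/15, 1/3); meets DH at Q = (-44/15, 7/3)
Q = D + t·(H−D) with t = -6

t = -6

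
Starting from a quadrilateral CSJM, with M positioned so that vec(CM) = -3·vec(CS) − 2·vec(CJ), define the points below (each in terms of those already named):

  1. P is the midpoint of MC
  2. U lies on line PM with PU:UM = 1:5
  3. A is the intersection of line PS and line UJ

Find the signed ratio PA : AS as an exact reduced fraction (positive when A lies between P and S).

Work in coordinates with C = (0, 0), S = (1, 0), J = (0, 1), M = (-3, -2).
1. P is the midpoint of MC ⇒ P = (-3/2, -1)
2. U lies on line PM with PU:UM = 1:5 ⇒ U = (-7/4, -7/6)
3. A is the intersection of line PS and line UJ ⇒ A = (-147/88, -47/44)
A = P + t·(S−P) with t = -3/44, so PA:AS = t:(1−t) = -3/44:47/44

PA:AS = -3/47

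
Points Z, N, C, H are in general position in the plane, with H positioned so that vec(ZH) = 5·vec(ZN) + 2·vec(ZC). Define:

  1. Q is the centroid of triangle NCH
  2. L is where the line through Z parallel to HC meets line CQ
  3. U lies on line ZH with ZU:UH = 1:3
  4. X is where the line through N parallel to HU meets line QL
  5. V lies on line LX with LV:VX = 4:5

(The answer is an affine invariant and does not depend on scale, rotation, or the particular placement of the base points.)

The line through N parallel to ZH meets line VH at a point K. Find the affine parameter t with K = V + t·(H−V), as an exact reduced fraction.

Choose coordinates Z = (0, 0), N = (1, 0), C = (0, 1), H = (5, 2).
1. Q is the centroid of triangle NCH ⇒ Q = (2, 1)
2. L is where the line through Z parallel to HC meets line CQ ⇒ L = (5, 1)
3. U lies on line ZH with ZU:UH = 1:3 ⇒ U = (5/4, 1/2)
4. X is where the line through N parallel to HU meets line QL ⇒ X = (7/2, 1)
5. V lies on line LX with LV:VX = 4:5 ⇒ V = (13/3, 1)
through N parallel to ZH: direction (5, 2); meets VH at K = (51/11, 16/11)
K = V + t·(H−V) with t = 5/11

t = 5/11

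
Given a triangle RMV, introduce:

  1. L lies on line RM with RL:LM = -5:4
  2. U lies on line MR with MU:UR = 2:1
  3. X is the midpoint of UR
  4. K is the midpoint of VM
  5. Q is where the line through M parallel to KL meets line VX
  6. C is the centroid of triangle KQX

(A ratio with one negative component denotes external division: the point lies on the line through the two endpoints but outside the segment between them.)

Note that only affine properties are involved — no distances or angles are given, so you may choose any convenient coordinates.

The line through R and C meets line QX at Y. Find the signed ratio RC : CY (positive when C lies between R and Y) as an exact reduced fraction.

RC:CY = -11/5

Set R = (0, 0), M = (1, 0), V = (0, 1); any affine frame gives the same invariant.
1. L lies on line RM with RL:LM = -5:4 ⇒ L = (5, 0)
2. U lies on line MR with MU:UR = 2:1 ⇒ U = (1/3, 0)
3. X is the midpoint of UR ⇒ X = (1/6, 0)
4. K is the midpoint of VM ⇒ K = (1/2, 1/2)
5. Q is where the line through M parallel to KL meets line VX ⇒ Q = (8/53, 5/53)
6. C is the centroid of triangle KQX ⇒ C = (130/477, 21/106)
line RC meets QX at Y = (260/1749, 63/583)
C = R + t·(Y−R) with t = 11/6, so RC:CY = 11/6:-5/6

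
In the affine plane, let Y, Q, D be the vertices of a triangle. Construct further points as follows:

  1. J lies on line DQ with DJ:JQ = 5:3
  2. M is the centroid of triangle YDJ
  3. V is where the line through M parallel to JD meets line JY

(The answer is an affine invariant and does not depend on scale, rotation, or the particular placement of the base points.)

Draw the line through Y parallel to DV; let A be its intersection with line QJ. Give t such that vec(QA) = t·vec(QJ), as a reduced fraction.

t = 6

Assign Y = (0, 0), Q = (1, 0), D = (0, 1) — the answer is frame-independent, so this choice is without loss of generality.
1. J lies on line DQ with DJ:JQ = 5:3 ⇒ J = (5/8, 3/8)
2. M is the centroid of triangle YDJ ⇒ M = (5/24, 11/24)
3. V is where the line through M parallel to JD meets line JY ⇒ V = (5/12, 1/4)
through Y parallel to DV: direction (5/12, -3/4); meets QJ at A = (-5/4, 9/4)
A = Q + t·(J−Q) with t = 6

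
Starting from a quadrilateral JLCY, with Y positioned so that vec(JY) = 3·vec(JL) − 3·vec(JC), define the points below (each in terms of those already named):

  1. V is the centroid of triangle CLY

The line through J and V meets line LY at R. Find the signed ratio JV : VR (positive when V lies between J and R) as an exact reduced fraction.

JV:VR = 8

Work in coordinates with J = (0, 0), L = (1, 0), C = (0, 1), Y = (3, -3).
1. V is the centroid of triangle CLY ⇒ V = (4/3, -2/3)
line JV meets LY at R = (3/2, -3/4)
V = J + t·(R−J) with t = 8/9, so JV:VR = 8/9:1/9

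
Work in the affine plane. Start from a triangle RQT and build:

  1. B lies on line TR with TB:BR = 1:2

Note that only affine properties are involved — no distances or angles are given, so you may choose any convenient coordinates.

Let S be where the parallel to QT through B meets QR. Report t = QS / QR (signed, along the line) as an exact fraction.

t = 1/3

Work in coordinates with R = (0, 0), Q = (1, 0), T = (0, 1).
1. B lies on line TR with TB:BR = 1:2 ⇒ B = (0, 2/3)
through B parallel to QT: direction (-1, 1); meets QR at S = (2/3, 0)
S = Q + t·(R−Q) with t = 1/3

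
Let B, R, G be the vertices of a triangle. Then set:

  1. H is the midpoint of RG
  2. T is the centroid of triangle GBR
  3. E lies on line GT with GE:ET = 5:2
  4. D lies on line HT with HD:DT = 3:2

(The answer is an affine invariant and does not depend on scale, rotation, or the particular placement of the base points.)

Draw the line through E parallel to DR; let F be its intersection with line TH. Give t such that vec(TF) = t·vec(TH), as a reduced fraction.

t = 16/35

Work in coordinates with B = (0, 0), R = (1, 0), G = (0, 1).
1. H is the midpoint of RG ⇒ H = (1/2, 1/2)
2. T is the centroid of triangle GBR ⇒ T = (1/3, 1/3)
3. E lies on line GT with GE:ET = 5:2 ⇒ E = (5/21, 11/21)
4. D lies on line HT with HD:DT = 3:2 ⇒ D = (2/5, 2/5)
through E parallel to DR: direction (3/5, -2/5); meets TH at F = (43/105, 43/105)
F = T + t·(H−T) with t = 16/35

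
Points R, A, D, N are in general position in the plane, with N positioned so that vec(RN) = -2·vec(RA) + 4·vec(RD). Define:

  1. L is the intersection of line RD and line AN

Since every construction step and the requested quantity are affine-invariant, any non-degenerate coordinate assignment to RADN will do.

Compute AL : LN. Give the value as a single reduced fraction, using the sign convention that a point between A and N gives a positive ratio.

AL:LN = 1/2

Set R = (0, 0), A = (1, 0), D = (0, 1), N = (-2, 4); any affine frame gives the same invariant.
1. L is the intersection of line RD and line AN ⇒ L = (0, 4/3)
L = A + t·(N−A) with t = 1/3, so AL:LN = t:(1−t) = 1/3:2/3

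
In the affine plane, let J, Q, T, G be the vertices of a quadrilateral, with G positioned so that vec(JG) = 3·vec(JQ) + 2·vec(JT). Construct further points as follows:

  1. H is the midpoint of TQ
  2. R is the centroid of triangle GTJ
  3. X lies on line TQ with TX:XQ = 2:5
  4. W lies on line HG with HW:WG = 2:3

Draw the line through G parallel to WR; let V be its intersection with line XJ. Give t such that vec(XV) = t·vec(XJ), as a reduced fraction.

t = -26/23

Choose coordinates J = (0, 0), Q = (1, 0), T = (0, 1), G = (3, 2).
1. H is the midpoint of TQ ⇒ H = (1/2, 1/2)
2. R is the centroid of triangle GTJ ⇒ R = (1, 1)
3. X lies on line TQ with TX:XQ = 2:5 ⇒ X = (2/7, 5/7)
4. W lies on line HG with HW:WG = 2:3 ⇒ W = (3/2, 11/10)
through G parallel to WR: direction (-1/2, -1/10); meets XJ at V = (14/23, 35/23)
V = X + t·(J−X) with t = -26/23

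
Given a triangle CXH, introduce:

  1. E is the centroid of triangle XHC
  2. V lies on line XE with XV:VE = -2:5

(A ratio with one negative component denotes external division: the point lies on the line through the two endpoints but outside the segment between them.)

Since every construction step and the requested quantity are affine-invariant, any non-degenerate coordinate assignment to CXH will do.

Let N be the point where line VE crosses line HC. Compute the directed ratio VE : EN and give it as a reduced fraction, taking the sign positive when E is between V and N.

VE:EN = 10/3

Choose coordinates C = (0, 0), X = (1, 0), H = (0, 1).
1. E is the centroid of triangle XHC ⇒ E = (1/3, 1/3)
2. V lies on line XE with XV:VE = -2:5 ⇒ V = (13/9, -2/9)
line VE meets HC at N = (0, 1/2)
E = V + t·(N−V) with t = 10/13, so VE:EN = 10/13:3/13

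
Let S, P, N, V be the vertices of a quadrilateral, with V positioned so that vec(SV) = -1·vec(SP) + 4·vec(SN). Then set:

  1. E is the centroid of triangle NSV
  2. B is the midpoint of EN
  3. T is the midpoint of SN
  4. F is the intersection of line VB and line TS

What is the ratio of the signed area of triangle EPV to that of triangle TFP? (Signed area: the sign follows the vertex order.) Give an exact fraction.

Choose coordinates S = (0, 0), P = (1, 0), N = (0, 1), V = (-1, 4).
1. E is the centroid of triangle NSV ⇒ E = (-1/3, 5/3)
2. B is the midpoint of EN ⇒ B = (-1/6, 4/3)
3. T is the midpoint of SN ⇒ T = (0, 1/2)
4. F is the intersection of line VB and line TS ⇒ F = (0, 4/5)
2·[EPV] = 2, 2·[TFP] = -3/10
[EPV]:[TFP] = 2:-3/10 = -20/3

[EPV]:[TFP] = -20/3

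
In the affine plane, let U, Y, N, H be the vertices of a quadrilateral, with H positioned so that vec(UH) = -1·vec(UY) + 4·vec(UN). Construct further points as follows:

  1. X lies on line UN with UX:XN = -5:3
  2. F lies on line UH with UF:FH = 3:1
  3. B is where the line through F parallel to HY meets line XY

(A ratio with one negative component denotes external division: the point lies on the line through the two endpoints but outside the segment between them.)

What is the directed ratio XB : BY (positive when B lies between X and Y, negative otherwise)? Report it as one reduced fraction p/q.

XB:BY = -2

Assign U = (0, 0), Y = (1, 0), N = (0, 1), H = (-1, 4) — the answer is frame-independent, so this choice is without loss of generality.
1. X lies on line UN with UX:XN = -5:3 ⇒ X = (0, 5/2)
2. F lies on line UH with UF:FH = 3:1 ⇒ F = (-3/4, 3)
3. B is where the line through F parallel to HY meets line XY ⇒ B = (2, -5/2)
B = X + t·(Y−X) with t = 2, so XB:BY = t:(1−t) = 2:-1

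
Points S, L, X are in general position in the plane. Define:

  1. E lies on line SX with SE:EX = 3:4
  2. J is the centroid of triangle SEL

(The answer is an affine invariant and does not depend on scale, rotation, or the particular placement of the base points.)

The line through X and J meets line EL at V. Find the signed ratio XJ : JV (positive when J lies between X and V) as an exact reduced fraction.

Choose coordinates S = (0, 0), L = (1, 0), X = (0, 1).
1. E lies on line SX with SE:EX = 3:4 ⇒ E = (0, 3/7)
2. J is the centroid of triangle SEL ⇒ J = (1/3, 1/7)
line XJ meets EL at V = (4/15, 11/35)
J = X + t·(V−X) with t = 5/4, so XJ:JV = 5/4:-1/4

XJ:JV = -5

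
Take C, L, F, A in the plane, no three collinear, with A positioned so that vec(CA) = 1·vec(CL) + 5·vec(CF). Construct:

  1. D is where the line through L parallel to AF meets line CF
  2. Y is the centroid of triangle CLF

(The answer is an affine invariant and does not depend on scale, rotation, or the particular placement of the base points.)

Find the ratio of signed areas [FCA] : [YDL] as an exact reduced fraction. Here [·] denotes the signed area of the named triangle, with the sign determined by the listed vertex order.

Choose coordinates C = (0, 0), L = (1, 0), F = (0, 1), A = (1, 5).
1. D is where the line through L parallel to AF meets line CF ⇒ D = (0, -4)
2. Y is the centroid of triangle CLF ⇒ Y = (1/3, 1/3)
2·[FCA] = 1, 2·[YDL] = 3
[FCA]:[YDL] = 1:3 = 1/3

[FCA]:[YDL] = 1/3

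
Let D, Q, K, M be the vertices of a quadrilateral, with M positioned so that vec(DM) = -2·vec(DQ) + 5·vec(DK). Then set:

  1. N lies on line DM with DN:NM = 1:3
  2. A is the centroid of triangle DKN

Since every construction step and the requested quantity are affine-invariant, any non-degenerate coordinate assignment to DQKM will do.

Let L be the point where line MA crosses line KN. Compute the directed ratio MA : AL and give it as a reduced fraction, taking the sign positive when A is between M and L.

MA:AL = -10

Work in coordinates with D = (0, 0), Q = (1, 0), K = (0, 1), M = (-2, 5).
1. N lies on line DM with DN:NM = 1:3 ⇒ N = (-1/2, 5/4)
2. A is the centroid of triangle DKN ⇒ A = (-1/6, 3/4)
line MA meets KN at L = (-7/20, 47/40)
A = M + t·(L−M) with t = 10/9, so MA:AL = 10/9:-1/9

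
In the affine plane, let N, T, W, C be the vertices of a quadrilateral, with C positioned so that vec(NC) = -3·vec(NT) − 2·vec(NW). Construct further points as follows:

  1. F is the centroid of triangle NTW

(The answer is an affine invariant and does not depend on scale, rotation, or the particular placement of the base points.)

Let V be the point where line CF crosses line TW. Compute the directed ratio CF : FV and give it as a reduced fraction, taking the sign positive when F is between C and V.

Set N = (0, 0), T = (1, 0), W = (0, 1), C = (-3, -2); any affine frame gives the same invariant.
1. F is the centroid of triangle NTW ⇒ F = (1/3, 1/3)
line CF meets TW at V = (9/17, 8/17)
F = C + t·(V−C) with t = 17/18, so CF:FV = 17/18:1/18

CF:FV = 17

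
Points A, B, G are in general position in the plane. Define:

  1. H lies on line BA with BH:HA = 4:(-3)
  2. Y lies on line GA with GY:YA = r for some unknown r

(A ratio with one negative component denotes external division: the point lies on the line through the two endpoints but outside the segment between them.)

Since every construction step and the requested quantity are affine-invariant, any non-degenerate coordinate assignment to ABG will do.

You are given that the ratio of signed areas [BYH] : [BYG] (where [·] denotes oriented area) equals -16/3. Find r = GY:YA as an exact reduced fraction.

r = 3/4

Choose coordinates A = (0, 0), B = (1, 0), G = (0, 1).
1. H lies on line BA with BH:HA = 4:(-3) ⇒ H = (-3, 0)
2. With GY:YA = r, write λ = r/(r+1) so Y = G + λ·(A−G); Y is affine-linear in λ
Every point depending on Y is an affine combination of Y and λ-independent points, so each such coordinate is linear in λ; the λ² term in each signed area is a multiple of (A−G)×(A−G) = 0, so 2·[BYH] and 2·[BYG] are each linear in λ. Evaluating at λ=0 and λ=1:
  2·[BYH] = -4·λ + 4,   2·[BYG] = −λ
So [BYH]:[BYG] = (-4·λ + 4) / (−λ). Setting this equal to -16/3:
  -4·λ + 4 = -16/3·(−λ)  ⇒  λ = 3/7
Then r = λ/(1−λ) = (3/7)/(4/7) = 3/4. Check: with r = 3/4, Y = (0, 4/7) and [BYH]:[BYG] = -16/3 as required.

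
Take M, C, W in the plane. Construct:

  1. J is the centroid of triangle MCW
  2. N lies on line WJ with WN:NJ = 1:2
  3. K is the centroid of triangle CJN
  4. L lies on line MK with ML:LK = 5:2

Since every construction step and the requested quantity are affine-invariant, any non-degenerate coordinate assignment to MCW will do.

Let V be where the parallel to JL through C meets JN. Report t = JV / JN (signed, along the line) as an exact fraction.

t = -4

Assign M = (0, 0), C = (1, 0), W = (0, 1) — the answer is frame-independent, so this choice is without loss of generality.
1. J is the centroid of triangle MCW ⇒ J = (1/3, 1/3)
2. N lies on line WJ with WN:NJ = 1:2 ⇒ N = (1/9, 7/9)
3. K is the centroid of triangle CJN ⇒ K = (13/27, 10/27)
4. L lies on line MK with ML:LK = 5:2 ⇒ L = (65/189, 50/189)
through C parallel to JL: direction (2/189, -13/189); meets JN at V = (11/9, -13/9)
V = J + t·(N−J) with t = -4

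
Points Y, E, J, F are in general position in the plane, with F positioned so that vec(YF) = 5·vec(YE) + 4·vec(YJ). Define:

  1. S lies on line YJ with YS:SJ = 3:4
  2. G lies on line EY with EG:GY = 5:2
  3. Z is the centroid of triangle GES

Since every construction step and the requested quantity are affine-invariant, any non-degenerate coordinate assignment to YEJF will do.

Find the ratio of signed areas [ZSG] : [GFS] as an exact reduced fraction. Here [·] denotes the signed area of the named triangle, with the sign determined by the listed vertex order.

Assign Y = (0, 0), E = (1, 0), J = (0, 1), F = (5, 4) — the answer is frame-independent, so this choice is without loss of generality.
1. S lies on line YJ with YS:SJ = 3:4 ⇒ S = (0, 3/7)
2. G lies on line EY with EG:GY = 5:2 ⇒ G = (2/7, 0)
3. Z is the centroid of triangle GES ⇒ Z = (3/7, 1/7)
2·[ZSG] = 5/49, 2·[GFS] = 155/49
[ZSG]:[GFS] = 5/49:155/49 = 1/31

[ZSG]:[GFS] = 1/31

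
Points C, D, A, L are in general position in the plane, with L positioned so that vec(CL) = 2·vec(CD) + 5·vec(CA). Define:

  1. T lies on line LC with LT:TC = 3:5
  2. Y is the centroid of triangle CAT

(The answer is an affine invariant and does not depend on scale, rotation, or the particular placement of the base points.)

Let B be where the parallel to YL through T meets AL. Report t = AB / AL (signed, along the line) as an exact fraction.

Set C = (0, 0), D = (1, 0), A = (0, 1), L = (2, 5); any affine frame gives the same invariant.
1. T lies on line LC with LT:TC = 3:5 ⇒ T = (5/4, 25/8)
2. Y is the centroid of triangle CAT ⇒ Y = (5/12, 11/8)
through T parallel to YL: direction (19/12, 29/8); meets AL at B = (28/11, 67/11)
B = A + t·(L−A) with t = 14/11

t = 14/11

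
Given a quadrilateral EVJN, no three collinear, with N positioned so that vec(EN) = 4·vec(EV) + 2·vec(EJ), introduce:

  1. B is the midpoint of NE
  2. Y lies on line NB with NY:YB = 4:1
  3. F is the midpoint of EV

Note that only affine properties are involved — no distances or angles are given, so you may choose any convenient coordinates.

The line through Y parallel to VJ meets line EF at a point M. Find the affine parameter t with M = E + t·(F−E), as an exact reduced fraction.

t = 36/5

Assign E = (0, 0), V = (1, 0), J = (0, 1), N = (4, 2) — the answer is frame-independent, so this choice is without loss of generality.
1. B is the midpoint of NE ⇒ B = (2, 1)
2. Y lies on line NB with NY:YB = 4:1 ⇒ Y = (12/5, 6/5)
3. F is the midpoint of EV ⇒ F = (1/2, 0)
through Y parallel to VJ: direction (-1, 1); meets EF at M = (18/5, 0)
M = E + t·(F−E) with t = 36/5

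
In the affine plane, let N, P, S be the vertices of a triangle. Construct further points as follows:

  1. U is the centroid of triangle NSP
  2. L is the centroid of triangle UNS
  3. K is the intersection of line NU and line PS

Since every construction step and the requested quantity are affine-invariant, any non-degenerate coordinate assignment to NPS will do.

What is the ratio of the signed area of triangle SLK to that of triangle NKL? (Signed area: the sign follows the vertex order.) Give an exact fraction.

[SLK]:[NKL] = 4/3

Choose coordinates N = (0, 0), P = (1, 0), S = (0, 1).
1. U is the centroid of triangle NSP ⇒ U = (1/3, 1/3)
2. L is the centroid of triangle UNS ⇒ L = (1/9, 4/9)
3. K is the intersection of line NU and line PS ⇒ K = (1/2, 1/2)
2·[SLK] = 2/9, 2·[NKL] = 1/6
[SLK]:[NKL] = 2/9:1/6 = 4/3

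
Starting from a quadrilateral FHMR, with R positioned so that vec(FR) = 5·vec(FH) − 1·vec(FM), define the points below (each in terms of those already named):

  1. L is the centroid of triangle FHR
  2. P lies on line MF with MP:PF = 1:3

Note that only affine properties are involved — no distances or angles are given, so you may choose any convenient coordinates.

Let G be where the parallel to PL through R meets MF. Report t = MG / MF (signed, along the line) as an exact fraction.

Choose coordinates F = (0, 0), H = (1, 0), M = (0, 1), R = (5, -1).
1. L is the centroid of triangle FHR ⇒ L = (2, -1/3)
2. P lies on line MF with MP:PF = 1:3 ⇒ P = (0, 3/4)
through R parallel to PL: direction (2, -13/12); meets MF at G = (0, 41/24)
G = M + t·(F−M) with t = -17/24

t = -17/24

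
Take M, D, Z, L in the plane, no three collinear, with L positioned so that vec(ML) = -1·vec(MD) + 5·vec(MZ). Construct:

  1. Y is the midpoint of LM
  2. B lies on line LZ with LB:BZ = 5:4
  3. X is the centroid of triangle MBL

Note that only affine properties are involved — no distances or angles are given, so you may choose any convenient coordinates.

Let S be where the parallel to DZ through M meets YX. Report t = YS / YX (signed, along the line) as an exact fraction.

t = -18

Choose coordinates M = (0, 0), D = (1, 0), Z = (0, 1), L = (-1, 5).
1. Y is the midpoint of LM ⇒ Y = (-1/2, 5/2)
2. B lies on line LZ with LB:BZ = 5:4 ⇒ B = (-4/9, 25/9)
3. X is the centroid of triangle MBL ⇒ X = (-13/27, 70/27)
through M parallel to DZ: direction (-1, 1); meets YX at S = (-5/6, 5/6)
S = Y + t·(X−Y) with t = -18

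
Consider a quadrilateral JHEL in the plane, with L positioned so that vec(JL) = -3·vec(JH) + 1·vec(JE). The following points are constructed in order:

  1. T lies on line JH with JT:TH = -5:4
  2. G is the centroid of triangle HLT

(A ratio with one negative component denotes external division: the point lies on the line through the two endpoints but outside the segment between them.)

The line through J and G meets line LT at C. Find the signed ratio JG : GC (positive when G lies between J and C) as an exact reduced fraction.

Choose coordinates J = (0, 0), H = (1, 0), E = (0, 1), L = (-3, 1).
1. T lies on line JH with JT:TH = -5:4 ⇒ T = (5, 0)
2. G is the centroid of triangle HLT ⇒ G = (1, 1/3)
line JG meets LT at C = (15/11, 5/11)
G = J + t·(C−J) with t = 11/15, so JG:GC = 11/15:4/15

JG:GC = 11/4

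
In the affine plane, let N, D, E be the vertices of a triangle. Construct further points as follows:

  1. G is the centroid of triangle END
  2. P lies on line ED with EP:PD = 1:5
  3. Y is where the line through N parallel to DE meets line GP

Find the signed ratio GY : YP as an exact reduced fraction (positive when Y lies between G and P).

GY:YP = -2/3

Work in coordinates with N = (0, 0), D = (1, 0), E = (0, 1).
1. G is the centroid of triangle END ⇒ G = (1/3, 1/3)
2. P lies on line ED with EP:PD = 1:5 ⇒ P = (1/6, 5/6)
3. Y is where the line through N parallel to DE meets line GP ⇒ Y = (2/3, -2/3)
Y = G + t·(P−G) with t = -2, so GY:YP = t:(1−t) = -2:3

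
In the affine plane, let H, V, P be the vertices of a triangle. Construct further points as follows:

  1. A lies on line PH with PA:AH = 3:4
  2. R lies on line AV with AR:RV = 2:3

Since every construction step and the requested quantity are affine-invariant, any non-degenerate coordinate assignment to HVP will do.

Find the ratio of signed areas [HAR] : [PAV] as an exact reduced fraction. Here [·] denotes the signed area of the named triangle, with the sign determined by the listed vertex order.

Assign H = (0, 0), V = (1, 0), P = (0, 1) — the answer is frame-independent, so this choice is without loss of generality.
1. A lies on line PH with PA:AH = 3:4 ⇒ A = (0, 4/7)
2. R lies on line AV with AR:RV = 2:3 ⇒ R = (2/5, 12/35)
2·[HAR] = -8/35, 2·[PAV] = 3/7
[HAR]:[PAV] = -8/35:3/7 = -8/15

[HAR]:[PAV] = -8/15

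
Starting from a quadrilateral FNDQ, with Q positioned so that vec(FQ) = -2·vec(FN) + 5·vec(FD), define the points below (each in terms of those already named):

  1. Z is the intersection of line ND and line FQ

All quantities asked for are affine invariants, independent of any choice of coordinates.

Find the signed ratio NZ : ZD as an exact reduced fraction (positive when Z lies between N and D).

NZ:ZD = -5/2

Work in coordinates with F = (0, 0), N = (1, 0), D = (0, 1), Q = (-2, 5).
1. Z is the intersection of line ND and line FQ ⇒ Z = (-2/3, 5/3)
Z = N + t·(D−N) with t = 5/3, so NZ:ZD = t:(1−t) = 5/3:-2/3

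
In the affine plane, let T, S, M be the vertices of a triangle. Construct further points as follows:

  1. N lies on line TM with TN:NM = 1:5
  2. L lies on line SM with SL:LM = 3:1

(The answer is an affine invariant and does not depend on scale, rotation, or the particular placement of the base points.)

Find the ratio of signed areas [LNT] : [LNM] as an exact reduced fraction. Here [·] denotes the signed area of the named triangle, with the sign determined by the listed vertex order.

Work in coordinates with T = (0, 0), S = (1, 0), M = (0, 1).
1. N lies on line TM with TN:NM = 1:5 ⇒ N = (0, 1/6)
2. L lies on line SM with SL:LM = 3:1 ⇒ L = (1/4, 3/4)
2·[LNT] = 1/24, 2·[LNM] = -5/24
[LNT]:[LNM] = 1/24:-5/24 = -1/5

[LNT]:[LNM] = -1/5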